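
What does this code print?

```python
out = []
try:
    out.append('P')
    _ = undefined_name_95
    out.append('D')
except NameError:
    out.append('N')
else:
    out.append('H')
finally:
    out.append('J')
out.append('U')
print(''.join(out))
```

Execution trace: 'P' (try body) → 'N' (except NameError) → 'J' (finally) → 'U' (after the try/except). Output: PNJU

Answer: PNJU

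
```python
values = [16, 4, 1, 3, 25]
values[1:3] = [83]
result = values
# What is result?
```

Trace:
`values = [16, 4, 1, 3, 25]` → values = [16, 4, 1, 3, 25]
`values[1:3] = [83]` → values = [16, 83, 3, 25]
`result = values` → result = [16, 83, 3, 25]
So result = [16, 83, 3, 25]

Answer: [16, 83, 3, 25]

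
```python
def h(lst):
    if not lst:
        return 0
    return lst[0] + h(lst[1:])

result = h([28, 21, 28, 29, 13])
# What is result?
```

28 + 21 + 28 + 29 + 13 + 0 = 119

Answer: 119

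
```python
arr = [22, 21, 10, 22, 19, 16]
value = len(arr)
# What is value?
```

Trace:
`arr = [22, 21, 10, 22, 19, 16]` → arr = [22, 21, 10, 22, 19, 16]
`value = len(arr)` → value = 6
So value = 6

Answer: 6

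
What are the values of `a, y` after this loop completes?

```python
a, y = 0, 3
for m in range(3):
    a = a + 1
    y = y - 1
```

a goes 0→3, y goes 3→0
`a, y` takes the values: (0, 3) → (1, 3) → (1, 2) → (2, 2) → (2, 1) → (3, 1) → (3, 0)

Answer: 3, 0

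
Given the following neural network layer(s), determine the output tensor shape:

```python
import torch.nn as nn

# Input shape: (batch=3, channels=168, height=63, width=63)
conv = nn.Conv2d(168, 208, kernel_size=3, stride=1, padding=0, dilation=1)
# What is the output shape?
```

Input: (3, 168, 63, 63) -> Output: (3, 208, 61, 61)

Answer: (3, 208, 61, 61)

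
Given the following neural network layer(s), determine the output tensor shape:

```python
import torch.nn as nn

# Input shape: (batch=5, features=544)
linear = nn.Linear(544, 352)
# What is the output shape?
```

Input: (5, 544) -> Output: (5, 352)

Answer: (5, 352)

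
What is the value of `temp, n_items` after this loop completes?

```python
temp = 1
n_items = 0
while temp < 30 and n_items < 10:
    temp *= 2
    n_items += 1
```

Double until >= 30 or 10 iterations
`temp, n_items` takes the values: (1, 0) → (2, 0) → (2, 1) → (4, 1) → (4, 2) → (8, 2) → (8, 3) → (16, 3) → (16, 4) → (32, 4) → (32, 5)

Answer: 32, 5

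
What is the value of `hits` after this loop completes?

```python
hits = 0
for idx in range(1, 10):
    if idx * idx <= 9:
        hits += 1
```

Count numbers where idx² ≤ 9
`hits` takes the values: 0 → 1 → 2 → 3

Answer: 3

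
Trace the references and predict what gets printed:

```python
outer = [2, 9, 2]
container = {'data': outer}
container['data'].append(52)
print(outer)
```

Key concept: dict holds reference to list.
Step by step:
`outer = [2, 9, 2]` → outer = [2, 9, 2]
`container = {'data': outer}` → container = {'data': [2, 9, 2]}
`container['data'].append(52)` → outer = [2, 9, 2, 52]; container = {'data': [2, 9, 2, 52]}
`print(outer)` → prints [2, 9, 2, 52]

Answer: [2, 9, 2, 52]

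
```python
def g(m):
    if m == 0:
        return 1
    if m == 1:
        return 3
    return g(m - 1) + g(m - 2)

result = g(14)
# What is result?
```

Build up from base cases: g(0)=1, g(1)=3, g(2)=4, g(3)=7, g(4)=11, g(5)=18, g(6)=29, ..., g(14)=1364

Answer: 1364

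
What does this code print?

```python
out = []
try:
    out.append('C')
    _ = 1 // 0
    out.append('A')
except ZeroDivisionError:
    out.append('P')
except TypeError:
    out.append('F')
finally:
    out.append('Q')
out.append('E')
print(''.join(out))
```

Execution trace: 'C' (try body) → 'P' (except ZeroDivisionError) → 'Q' (finally) → 'E' (after the try/except). Output: CPQE

Answer: CPQE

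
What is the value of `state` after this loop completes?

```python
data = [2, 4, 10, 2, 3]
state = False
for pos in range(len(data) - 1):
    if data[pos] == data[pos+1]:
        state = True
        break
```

Check consecutive duplicates in [2, 4, 10, 2, 3]
`state` takes the values: False

Answer: False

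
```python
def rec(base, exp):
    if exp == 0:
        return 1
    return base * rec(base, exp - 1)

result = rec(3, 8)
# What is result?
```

rec(3, 8) = 3 * 3 * 3 * 3 * 3 * 3 * 3 * 3 = 6561

Answer: 6561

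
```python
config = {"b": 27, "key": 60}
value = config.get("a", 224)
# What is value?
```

Trace:
`config = {"b": 27, "key": 60}` → config = {'b': 27, 'key': 60}
`value = config.get("a", 224)` → value = 224
So value = 224

Answer: 224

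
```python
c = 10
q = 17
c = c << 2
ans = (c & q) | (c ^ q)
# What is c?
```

Trace:
`c = 10` → c = 10
`q = 17` → q = 17
`c = c << 2` → c = 40
`ans = (c & q) | (c ^ q)` → ans = 57
So c = 40

Answer: 40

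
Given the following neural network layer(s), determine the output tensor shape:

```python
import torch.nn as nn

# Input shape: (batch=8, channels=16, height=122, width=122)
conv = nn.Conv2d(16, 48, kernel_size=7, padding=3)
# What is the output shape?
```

Input: (8, 16, 122, 122) -> Output: (8, 48, 122, 122)

Answer: (8, 48, 122, 122)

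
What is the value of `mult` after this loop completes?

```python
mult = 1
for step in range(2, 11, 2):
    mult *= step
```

Product of even numbers 2 to 10
`mult` takes the values: 1 → 2 → 8 → 48 → 384 → 3840

Answer: 3840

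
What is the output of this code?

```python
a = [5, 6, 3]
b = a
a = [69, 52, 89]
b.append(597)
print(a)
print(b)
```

Key concept: rebinding vs mutation: a is rebound to a new list, b still points at the original.
Step by step:
`a = [5, 6, 3]` → a = [5, 6, 3]
`b = a` → b = [5, 6, 3] (same object as a)
`a = [69, 52, 89]` → a = [69, 52, 89]
`b.append(597)` → b = [5, 6, 3, 597]
`print(a)` → prints [69, 52, 89]
`print(b)` → prints [5, 6, 3, 597]

Answer:
[69, 52, 89]
[5, 6, 3, 597]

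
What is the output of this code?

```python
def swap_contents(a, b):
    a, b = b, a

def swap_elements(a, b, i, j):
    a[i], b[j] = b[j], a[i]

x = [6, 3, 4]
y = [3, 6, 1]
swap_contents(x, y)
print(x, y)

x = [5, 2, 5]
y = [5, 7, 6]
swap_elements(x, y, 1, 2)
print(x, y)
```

Key concept: parameter rebinding vs mutation.
Step by step:
`x = [6, 3, 4]` → x = [6, 3, 4]
`y = [3, 6, 1]` → y = [3, 6, 1]
`swap_contents(x, y)` → no visible change to tracked variables
`print(x, y)` → prints [6, 3, 4] [3, 6, 1]
`x = [5, 2, 5]` → x = [5, 2, 5]
`y = [5, 7, 6]` → y = [5, 7, 6]
`swap_elements(x, y, 1, 2)` → x = [5, 6, 5]; y = [5, 7, 2]
`print(x, y)` → prints [5, 6, 5] [5, 7, 2]

Answer:
[6, 3, 4] [3, 6, 1]
[5, 6, 5] [5, 7, 2]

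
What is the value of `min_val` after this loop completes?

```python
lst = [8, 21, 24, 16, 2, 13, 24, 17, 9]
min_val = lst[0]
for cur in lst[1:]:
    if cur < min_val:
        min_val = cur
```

Minimum of [8, 21, 24, 16, 2, 13, 24, 17, 9]
`min_val` takes the values: 8 → 2

Answer: 2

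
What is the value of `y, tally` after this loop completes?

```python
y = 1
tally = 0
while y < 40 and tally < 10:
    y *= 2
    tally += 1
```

Double until >= 40 or 10 iterations
`y, tally` takes the values: (1, 0) → (2, 0) → (2, 1) → (4, 1) → (4, 2) → (8, 2) → (8, 3) → (16, 3) → (16, 4) → (32, 4) → (32, 5) → (64, 5) → (64, 6)

Answer: 64, 6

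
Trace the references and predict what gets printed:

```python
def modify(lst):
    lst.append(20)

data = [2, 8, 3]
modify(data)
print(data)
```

Key concept: function modifies passed list.
Step by step:
`data = [2, 8, 3]` → data = [2, 8, 3]
`modify(data)` → data = [2, 8, 3, 20]
`print(data)` → prints [2, 8, 3, 20]

Answer: [2, 8, 3, 20]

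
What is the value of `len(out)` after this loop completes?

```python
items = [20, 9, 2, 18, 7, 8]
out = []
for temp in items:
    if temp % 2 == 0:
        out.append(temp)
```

Count even numbers in [20, 9, 2, 18, 7, 8]
`out` takes the values: [] → [20] → [20, 2] → [20, 2, 18] → [20, 2, 18, 8]
So `len(out)` = 4

Answer: 4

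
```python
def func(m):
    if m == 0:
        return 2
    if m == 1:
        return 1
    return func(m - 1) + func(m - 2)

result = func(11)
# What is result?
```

Build up from base cases: func(0)=2, func(1)=1, func(2)=3, func(3)=4, func(4)=7, func(5)=11, func(6)=18, ..., func(11)=199

Answer: 199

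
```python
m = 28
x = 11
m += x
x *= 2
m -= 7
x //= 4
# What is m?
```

Trace:
`m = 28` → m = 28
`x = 11` → x = 11
`m += x` → m = 39
`x *= 2` → x = 22
`m -= 7` → m = 32
`x //= 4` → x = 5
So m = 32

Answer: 32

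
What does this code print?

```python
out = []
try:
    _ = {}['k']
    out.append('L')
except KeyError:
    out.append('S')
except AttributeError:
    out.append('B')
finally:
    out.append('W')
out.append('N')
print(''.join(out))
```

Execution trace: 'S' (except KeyError) → 'W' (finally) → 'N' (after the try/except). Output: SWN

Answer: SWN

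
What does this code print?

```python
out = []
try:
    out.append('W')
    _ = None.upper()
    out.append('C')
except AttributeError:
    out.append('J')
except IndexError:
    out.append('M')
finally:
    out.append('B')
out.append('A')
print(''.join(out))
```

Execution trace: 'W' (try body) → 'J' (except AttributeError) → 'B' (finally) → 'A' (after the try/except). Output: WJBA

Answer: WJBA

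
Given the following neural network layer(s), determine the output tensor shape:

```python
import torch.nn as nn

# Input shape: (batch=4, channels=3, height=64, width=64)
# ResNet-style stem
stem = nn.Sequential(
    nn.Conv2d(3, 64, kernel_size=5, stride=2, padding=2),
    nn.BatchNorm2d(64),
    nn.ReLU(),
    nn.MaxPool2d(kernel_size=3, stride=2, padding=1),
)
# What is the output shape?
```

Input: (4, 3, 64, 64) -> after Conv2d 5x5 stride=2: (4, 64, 32, 32) -> Output: (4, 64, 16, 16)

Answer: (4, 64, 16, 16)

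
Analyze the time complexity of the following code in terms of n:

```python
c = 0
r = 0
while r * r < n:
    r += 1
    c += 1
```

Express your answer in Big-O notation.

Each loop level contributes: √n. Multiplying the contributions gives O(√n).

Answer: O(√n)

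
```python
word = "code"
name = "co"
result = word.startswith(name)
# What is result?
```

Trace:
`word = "code"` → word = 'code'
`name = "co"` → name = 'co'
`result = word.startswith(name)` → result = True
So result = True

Answer: True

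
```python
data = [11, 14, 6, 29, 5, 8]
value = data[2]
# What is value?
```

Trace:
`data = [11, 14, 6, 29, 5, 8]` → data = [11, 14, 6, 29, 5, 8]
`value = data[2]` → value = 6
So value = 6

Answer: 6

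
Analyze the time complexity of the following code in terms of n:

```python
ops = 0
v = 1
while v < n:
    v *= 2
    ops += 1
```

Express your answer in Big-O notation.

Each loop level contributes: log n. Multiplying the contributions gives O(log n).

Answer: O(log n)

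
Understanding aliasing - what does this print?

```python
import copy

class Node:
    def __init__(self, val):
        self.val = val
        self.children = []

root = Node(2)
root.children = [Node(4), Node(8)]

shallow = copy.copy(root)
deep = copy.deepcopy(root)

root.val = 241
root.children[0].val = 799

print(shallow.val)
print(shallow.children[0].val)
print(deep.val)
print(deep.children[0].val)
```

Key concept: deep copy with custom objects.
Step by step:
`root = Node(2)` → root = Node(val=2, children=[])
`root.children = [Node(4), Node(8)]` → root = Node(val=2, children=[Node(val=4, children=[]), Node(val=8, children=[])])
`shallow = copy.copy(root)` → shallow = Node(val=2, children=[Node(val=4, children=[]), Node(val=8, children=[])])
`deep = copy.deepcopy(root)` → deep = Node(val=2, children=[Node(val=4, children=[]), Node(val=8, children=[])])
`root.val = 241` → root = Node(val=241, children=[Node(val=4, children=[]), Node(val=8, children=[])])
`root.children[0].val = 799` → root = Node(val=241, children=[Node(val=799, children=[]), Node(val=8, children=[])]); shallow = Node(val=2, children=[Node(val=799, children=[]), Node(val=8, children=[])])
`print(shallow.val)` → prints 2
`print(shallow.children[0].val)` → prints 799
`print(deep.val)` → prints 2
`print(deep.children[0].val)` → prints 4

Answer:
2
799
2
4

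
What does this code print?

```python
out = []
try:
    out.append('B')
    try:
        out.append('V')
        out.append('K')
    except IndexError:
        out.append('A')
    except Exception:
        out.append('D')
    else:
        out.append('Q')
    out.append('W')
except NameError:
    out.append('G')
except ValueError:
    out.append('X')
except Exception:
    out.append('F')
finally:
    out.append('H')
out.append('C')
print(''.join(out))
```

Execution trace: 'B' (try body) → 'V' (inner try body) → 'K' (inner try body, no exception) → 'Q' (inner else) → 'W' (try body, no exception) → 'H' (finally) → 'C' (after the try/except). Output: BVKQWHC

Answer: BVKQWHC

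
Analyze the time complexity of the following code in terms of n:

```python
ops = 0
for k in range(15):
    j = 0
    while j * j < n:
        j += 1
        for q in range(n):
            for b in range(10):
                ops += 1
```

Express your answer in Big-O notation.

Each loop level contributes: 1 × √n × n × 1. Multiplying the contributions gives O(n√n).

Answer: O(n√n)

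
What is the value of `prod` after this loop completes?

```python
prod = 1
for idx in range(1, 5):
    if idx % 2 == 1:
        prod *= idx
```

Product of odd numbers 1 to 4
`prod` takes the values: 1 → 3

Answer: 3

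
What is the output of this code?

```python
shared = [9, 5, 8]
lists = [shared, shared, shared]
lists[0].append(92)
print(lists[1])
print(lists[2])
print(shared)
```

Key concept: list of same reference.
Step by step:
`shared = [9, 5, 8]` → shared = [9, 5, 8]
`lists = [shared, shared, shared]` → lists = [[9, 5, 8], [9, 5, 8], [9, 5, 8]]
`lists[0].append(92)` → shared = [9, 5, 8, 92]; lists = [[9, 5, 8, 92], [9, 5, 8, 92], [9, 5, 8, 92]]
`print(lists[1])` → prints [9, 5, 8, 92]
`print(lists[2])` → prints [9, 5, 8, 92]
`print(shared)` → prints [9, 5, 8, 92]

Answer:
[9, 5, 8, 92]
[9, 5, 8, 92]
[9, 5, 8, 92]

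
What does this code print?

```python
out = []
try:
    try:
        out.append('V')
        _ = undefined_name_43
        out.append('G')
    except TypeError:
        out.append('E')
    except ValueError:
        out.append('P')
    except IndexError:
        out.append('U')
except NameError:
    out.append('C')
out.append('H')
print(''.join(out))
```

Execution trace: 'V' (inner try body) → 'C' (outer except NameError) → 'H' (after the try/except). Output: VCH

Answer: VCH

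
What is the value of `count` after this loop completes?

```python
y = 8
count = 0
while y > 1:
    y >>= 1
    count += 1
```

Count right shifts until 1
`count` takes the values: 0 → 1 → 2 → 3

Answer: 3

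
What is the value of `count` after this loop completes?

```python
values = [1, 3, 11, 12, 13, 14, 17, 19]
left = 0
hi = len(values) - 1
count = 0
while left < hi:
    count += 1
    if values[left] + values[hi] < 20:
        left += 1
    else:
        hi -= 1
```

Steps to find pair summing to 20
`count` takes the values: 0 → 1 → 2 → 3 → 4 → 5 → 6 → 7

Answer: 7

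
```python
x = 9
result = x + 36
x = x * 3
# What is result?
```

Trace:
`x = 9` → x = 9
`result = x + 36` → result = 45
`x = x * 3` → x = 27
So result = 45

Answer: 45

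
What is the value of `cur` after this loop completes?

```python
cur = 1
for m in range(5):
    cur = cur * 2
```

Multiply by 2, 5 times: 1 * 2^5 = 32
`cur` takes the values: 1 → 2 → 4 → 8 → 16 → 32

Answer: 32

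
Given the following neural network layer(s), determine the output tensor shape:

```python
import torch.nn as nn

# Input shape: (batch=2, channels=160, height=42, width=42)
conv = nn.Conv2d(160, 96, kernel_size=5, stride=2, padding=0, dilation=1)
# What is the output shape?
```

Input: (2, 160, 42, 42) -> Output: (2, 96, 19, 19)

Answer: (2, 96, 19, 19)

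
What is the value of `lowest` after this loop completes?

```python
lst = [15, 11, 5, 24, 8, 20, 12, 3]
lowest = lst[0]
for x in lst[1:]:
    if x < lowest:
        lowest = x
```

Minimum of [15, 11, 5, 24, 8, 20, 12, 3]
`lowest` takes the values: 15 → 11 → 5 → 3

Answer: 3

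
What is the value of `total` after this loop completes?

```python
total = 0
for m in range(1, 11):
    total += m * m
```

Sum of squares 1² to 10² = 385
`total` takes the values: 0 → 1 → 5 → 14 → 30 → 55 → 91 → 140 → 204 → 285 → 385

Answer: 385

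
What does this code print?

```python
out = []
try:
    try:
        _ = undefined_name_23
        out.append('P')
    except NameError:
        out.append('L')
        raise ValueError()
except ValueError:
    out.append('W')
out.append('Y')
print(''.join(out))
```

Execution trace: 'L' (except NameError) → 'W' (outer except ValueError) → 'Y' (after the try/except). Output: LWY

Answer: LWY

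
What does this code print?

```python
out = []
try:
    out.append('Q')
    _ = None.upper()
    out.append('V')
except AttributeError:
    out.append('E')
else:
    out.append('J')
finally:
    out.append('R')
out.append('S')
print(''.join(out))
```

Execution trace: 'Q' (try body) → 'E' (except AttributeError) → 'R' (finally) → 'S' (after the try/except). Output: QERS

Answer: QERS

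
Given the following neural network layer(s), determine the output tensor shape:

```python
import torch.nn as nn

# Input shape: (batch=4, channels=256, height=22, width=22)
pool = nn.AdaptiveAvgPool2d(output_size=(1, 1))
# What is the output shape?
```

Input: (4, 256, 22, 22) -> Output: (4, 256, 1, 1)

Answer: (4, 256, 1, 1)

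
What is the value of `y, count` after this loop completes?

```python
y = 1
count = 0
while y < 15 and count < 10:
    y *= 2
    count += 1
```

Double until >= 15 or 10 iterations
`y, count` takes the values: (1, 0) → (2, 0) → (2, 1) → (4, 1) → (4, 2) → (8, 2) → (8, 3) → (16, 3) → (16, 4)

Answer: 16, 4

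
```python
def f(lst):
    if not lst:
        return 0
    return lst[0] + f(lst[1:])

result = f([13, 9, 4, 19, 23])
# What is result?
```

13 + 9 + 4 + 19 + 23 + 0 = 68

Answer: 68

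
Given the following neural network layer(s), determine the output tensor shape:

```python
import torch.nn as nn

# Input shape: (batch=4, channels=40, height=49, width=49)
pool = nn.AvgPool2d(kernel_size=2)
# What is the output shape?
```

Input: (4, 40, 49, 49) -> Output: (4, 40, 24, 24)

Answer: (4, 40, 24, 24)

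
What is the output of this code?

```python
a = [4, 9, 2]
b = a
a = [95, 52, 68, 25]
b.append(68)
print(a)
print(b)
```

Key concept: rebinding vs mutation: a is rebound to a new list, b still points at the original.
Step by step:
`a = [4, 9, 2]` → a = [4, 9, 2]
`b = a` → b = [4, 9, 2] (same object as a)
`a = [95, 52, 68, 25]` → a = [95, 52, 68, 25]
`b.append(68)` → b = [4, 9, 2, 68]
`print(a)` → prints [95, 52, 68, 25]
`print(b)` → prints [4, 9, 2, 68]

Answer:
[95, 52, 68, 25]
[4, 9, 2, 68]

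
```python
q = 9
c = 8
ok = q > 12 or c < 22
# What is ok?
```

Trace:
`q = 9` → q = 9
`c = 8` → c = 8
`ok = q > 12 or c < 22` → ok = True
So ok = True

Answer: True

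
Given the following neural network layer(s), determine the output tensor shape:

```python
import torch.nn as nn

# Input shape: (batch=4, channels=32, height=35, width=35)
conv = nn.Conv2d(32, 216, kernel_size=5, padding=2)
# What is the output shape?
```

Input: (4, 32, 35, 35) -> Output: (4, 216, 35, 35)

Answer: (4, 216, 35, 35)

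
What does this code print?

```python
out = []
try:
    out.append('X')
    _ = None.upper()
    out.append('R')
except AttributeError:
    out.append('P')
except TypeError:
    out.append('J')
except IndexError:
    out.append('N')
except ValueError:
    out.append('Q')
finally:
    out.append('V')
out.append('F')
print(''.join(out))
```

Execution trace: 'X' (try body) → 'P' (except AttributeError) → 'V' (finally) → 'F' (after the try/except). Output: XPVF

Answer: XPVF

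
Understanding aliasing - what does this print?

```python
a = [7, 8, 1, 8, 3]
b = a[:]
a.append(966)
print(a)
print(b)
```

Key concept: slice [:] creates copy.
Step by step:
`a = [7, 8, 1, 8, 3]` → a = [7, 8, 1, 8, 3]
`b = a[:]` → b = [7, 8, 1, 8, 3]
`a.append(966)` → a = [7, 8, 1, 8, 3, 966]
`print(a)` → prints [7, 8, 1, 8, 3, 966]
`print(b)` → prints [7, 8, 1, 8, 3]

Answer:
[7, 8, 1, 8, 3, 966]
[7, 8, 1, 8, 3]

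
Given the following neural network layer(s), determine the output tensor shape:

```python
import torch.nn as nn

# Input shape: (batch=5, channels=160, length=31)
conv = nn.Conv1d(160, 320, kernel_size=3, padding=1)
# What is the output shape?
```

Input: (5, 160, 31) -> Output: (5, 320, 31)

Answer: (5, 320, 31)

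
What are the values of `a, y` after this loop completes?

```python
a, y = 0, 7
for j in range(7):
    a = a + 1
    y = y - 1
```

a goes 0→7, y goes 7→0
`a, y` takes the values: (0, 7) → (1, 7) → (1, 6) → (2, 6) → (2, 5) → (3, 5) → (3, 4) → (4, 4) → (4, 3) → (5, 3) → (5, 2) → (6, 2) → (6, 1) → (7, 1) → (7, 0)

Answer: 7, 0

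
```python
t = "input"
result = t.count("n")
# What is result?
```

Trace:
`t = "input"` → t = 'input'
`result = t.count("n")` → result = 1
So result = 1

Answer: 1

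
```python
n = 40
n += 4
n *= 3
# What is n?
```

Trace:
`n = 40` → n = 40
`n += 4` → n = 44
`n *= 3` → n = 132
So n = 132

Answer: 132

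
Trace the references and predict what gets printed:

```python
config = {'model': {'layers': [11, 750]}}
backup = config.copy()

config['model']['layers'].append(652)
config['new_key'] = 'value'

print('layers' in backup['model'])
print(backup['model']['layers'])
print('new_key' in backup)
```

Key concept: shallow copy gotcha with nested dict.
Step by step:
`config = {'model': {'layers': [11, 750]}}` → config = {'model': {'layers': [11, 750]}}
`backup = config.copy()` → backup = {'model': {'layers': [11, 750]}}
`config['model']['layers'].append(652)` → config = {'model': {'layers': [11, 750, 652]}}; backup = {'model': {'layers': [11, 750, 652]}}
`config['new_key'] = 'value'` → config = {'model': {'layers': [11, 750, 652]}, 'new_key': 'value'}
`print('layers' in backup['model'])` → prints True
`print(backup['model']['layers'])` → prints [11, 750, 652]
`print('new_key' in backup)` → prints False

Answer:
True
[11, 750, 652]
False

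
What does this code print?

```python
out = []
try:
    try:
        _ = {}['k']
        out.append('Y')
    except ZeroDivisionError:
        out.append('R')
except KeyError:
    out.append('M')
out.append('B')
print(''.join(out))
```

Execution trace: 'M' (outer except KeyError) → 'B' (after the try/except). Output: MB

Answer: MB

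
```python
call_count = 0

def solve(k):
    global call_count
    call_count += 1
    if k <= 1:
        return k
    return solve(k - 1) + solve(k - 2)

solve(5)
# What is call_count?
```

Calls(k) = 1 + Calls(k-1) + Calls(k-2); Calls(0)=Calls(1)=1. For k=5 this gives 15.

Answer: 15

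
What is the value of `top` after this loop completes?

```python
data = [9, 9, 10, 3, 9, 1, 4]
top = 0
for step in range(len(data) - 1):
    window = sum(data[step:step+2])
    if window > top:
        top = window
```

Max sum of 2-element window in [9, 9, 10, 3, 9, 1, 4]
`top` takes the values: 0 → 18 → 19

Answer: 19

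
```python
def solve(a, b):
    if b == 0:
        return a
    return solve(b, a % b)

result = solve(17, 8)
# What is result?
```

solve(17, 8) -> solve(8, 1) -> solve(1, 0) -> 1

Answer: 1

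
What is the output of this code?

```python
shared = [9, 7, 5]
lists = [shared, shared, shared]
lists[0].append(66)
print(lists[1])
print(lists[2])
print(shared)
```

Key concept: list of same reference.
Step by step:
`shared = [9, 7, 5]` → shared = [9, 7, 5]
`lists = [shared, shared, shared]` → lists = [[9, 7, 5], [9, 7, 5], [9, 7, 5]]
`lists[0].append(66)` → shared = [9, 7, 5, 66]; lists = [[9, 7, 5, 66], [9, 7, 5, 66], [9, 7, 5, 66]]
`print(lists[1])` → prints [9, 7, 5, 66]
`print(lists[2])` → prints [9, 7, 5, 66]
`print(shared)` → prints [9, 7, 5, 66]

Answer:
[9, 7, 5, 66]
[9, 7, 5, 66]
[9, 7, 5, 66]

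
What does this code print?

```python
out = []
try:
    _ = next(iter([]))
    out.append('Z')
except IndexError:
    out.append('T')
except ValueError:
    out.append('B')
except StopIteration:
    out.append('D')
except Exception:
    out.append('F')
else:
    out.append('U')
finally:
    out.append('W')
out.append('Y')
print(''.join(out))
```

Execution trace: 'D' (except StopIteration) → 'W' (finally) → 'Y' (after the try/except). Output: DWY

Answer: DWY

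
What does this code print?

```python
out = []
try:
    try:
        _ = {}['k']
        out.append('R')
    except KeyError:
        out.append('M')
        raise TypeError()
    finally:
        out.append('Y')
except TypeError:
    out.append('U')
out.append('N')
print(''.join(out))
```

Execution trace: 'M' (except KeyError) → 'Y' (finally) → 'U' (outer except TypeError) → 'N' (after the try/except). Output: MYUN

Answer: MYUN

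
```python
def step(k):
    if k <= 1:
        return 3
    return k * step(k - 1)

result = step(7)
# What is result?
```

step(7) = 7 * 6 * 5 * 4 * 3 * 2 * 3 = 15120

Answer: 15120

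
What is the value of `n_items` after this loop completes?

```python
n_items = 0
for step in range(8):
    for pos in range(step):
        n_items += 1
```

Triangle number: 0+1+2+...+7
`n_items` takes the values: 0 → 1 → 2 → 3 → 4 → 5 → 6 → 7 → 8 → 9 → 10 → 11 → 12 → 13 → 14 → 15 → 16 → 17 → 18 → 19 → 20 → 21 → 22 → 23 → 24 → 25 → 26 → 27 → 28

Answer: 28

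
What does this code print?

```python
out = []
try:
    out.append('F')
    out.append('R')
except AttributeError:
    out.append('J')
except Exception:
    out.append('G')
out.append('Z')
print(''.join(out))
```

Execution trace: 'F' (try body) → 'R' (try body, no exception) → 'Z' (after the try/except). Output: FRZ

Answer: FRZ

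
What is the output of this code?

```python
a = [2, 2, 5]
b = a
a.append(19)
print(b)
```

Key concept: basic list aliasing.
Step by step:
`a = [2, 2, 5]` → a = [2, 2, 5]
`b = a` → b = [2, 2, 5] (same object as a)
`a.append(19)` → a = [2, 2, 5, 19] (same object as b); b = [2, 2, 5, 19] (same object as a)
`print(b)` → prints [2, 2, 5, 19]

Answer: [2, 2, 5, 19]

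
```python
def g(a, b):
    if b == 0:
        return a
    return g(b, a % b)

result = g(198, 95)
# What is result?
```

g(198, 95) -> g(95, 8) -> g(8, 7) -> g(7, 1) -> g(1, 0) -> 1

Answer: 1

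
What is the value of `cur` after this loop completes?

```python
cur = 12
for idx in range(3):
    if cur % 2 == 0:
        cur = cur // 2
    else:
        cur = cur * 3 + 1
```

Collatz-style transformation from 12
`cur` takes the values: 12 → 6 → 3 → 10

Answer: 10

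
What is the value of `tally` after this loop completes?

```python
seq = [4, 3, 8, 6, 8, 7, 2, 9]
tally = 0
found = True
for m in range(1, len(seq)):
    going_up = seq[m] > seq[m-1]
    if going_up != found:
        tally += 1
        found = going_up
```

Count direction changes in [4, 3, 8, 6, 8, 7, 2, 9]
`tally` takes the values: 0 → 1 → 2 → 3 → 4 → 5 → 6

Answer: 6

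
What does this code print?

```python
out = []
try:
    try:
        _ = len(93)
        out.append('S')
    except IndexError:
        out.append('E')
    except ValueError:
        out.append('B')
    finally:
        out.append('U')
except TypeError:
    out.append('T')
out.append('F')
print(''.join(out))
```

Execution trace: 'U' (inner finally) → 'T' (outer except TypeError) → 'F' (after the try/except). Output: UTF

Answer: UTF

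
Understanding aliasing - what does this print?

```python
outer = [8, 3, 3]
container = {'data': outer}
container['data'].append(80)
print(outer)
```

Key concept: dict holds reference to list.
Step by step:
`outer = [8, 3, 3]` → outer = [8, 3, 3]
`container = {'data': outer}` → container = {'data': [8, 3, 3]}
`container['data'].append(80)` → outer = [8, 3, 3, 80]; container = {'data': [8, 3, 3, 80]}
`print(outer)` → prints [8, 3, 3, 80]

Answer: [8, 3, 3, 80]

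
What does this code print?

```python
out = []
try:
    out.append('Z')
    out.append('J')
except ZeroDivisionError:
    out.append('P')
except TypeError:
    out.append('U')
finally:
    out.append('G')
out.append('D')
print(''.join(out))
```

Execution trace: 'Z' (try body) → 'J' (try body, no exception) → 'G' (finally) → 'D' (after the try/except). Output: ZJGD

Answer: ZJGD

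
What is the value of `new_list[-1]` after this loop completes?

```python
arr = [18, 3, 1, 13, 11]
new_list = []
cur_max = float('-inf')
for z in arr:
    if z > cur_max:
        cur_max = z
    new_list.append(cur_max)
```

Running max ends at 18
`new_list` takes the values: [] → [18] → [18, 18] → [18, 18, 18] → [18, 18, 18, 18] → [18, 18, 18, 18, 18]
So `new_list[-1]` = 18

Answer: 18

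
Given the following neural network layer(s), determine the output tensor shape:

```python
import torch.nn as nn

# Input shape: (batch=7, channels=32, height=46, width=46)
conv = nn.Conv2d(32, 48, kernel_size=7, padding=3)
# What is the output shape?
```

Input: (7, 32, 46, 46) -> Output: (7, 48, 46, 46)

Answer: (7, 48, 46, 46)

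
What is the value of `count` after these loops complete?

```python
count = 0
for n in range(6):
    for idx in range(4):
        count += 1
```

6 * 4 = 24
`count` takes the values: 0 → 1 → 2 → 3 → 4 → 5 → 6 → 7 → 8 → 9 → 10 → 11 → 12 → 13 → 14 → 15 → 16 → 17 → 18 → 19 → 20 → 21 → 22 → 23 → 24

Answer: 24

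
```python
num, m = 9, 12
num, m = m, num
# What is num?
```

Trace:
`num, m = 9, 12` → num = 9; m = 12
`num, m = m, num` → num = 12; m = 9
So num = 12

Answer: 12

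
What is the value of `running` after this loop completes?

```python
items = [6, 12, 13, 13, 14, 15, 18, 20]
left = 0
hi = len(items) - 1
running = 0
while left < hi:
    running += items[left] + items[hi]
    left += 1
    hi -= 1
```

Sum of pairs from ends
`running` takes the values: 0 → 26 → 56 → 84 → 111

Answer: 111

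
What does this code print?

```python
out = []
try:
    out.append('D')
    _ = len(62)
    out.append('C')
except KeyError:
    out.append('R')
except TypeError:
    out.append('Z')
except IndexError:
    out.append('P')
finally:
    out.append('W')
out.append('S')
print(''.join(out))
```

Execution trace: 'D' (try body) → 'Z' (except TypeError) → 'W' (finally) → 'S' (after the try/except). Output: DZWS

Answer: DZWS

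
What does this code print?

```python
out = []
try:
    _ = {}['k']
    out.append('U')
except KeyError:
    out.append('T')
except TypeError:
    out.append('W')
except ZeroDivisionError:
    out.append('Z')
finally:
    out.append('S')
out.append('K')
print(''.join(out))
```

Execution trace: 'T' (except KeyError) → 'S' (finally) → 'K' (after the try/except). Output: TSK

Answer: TSK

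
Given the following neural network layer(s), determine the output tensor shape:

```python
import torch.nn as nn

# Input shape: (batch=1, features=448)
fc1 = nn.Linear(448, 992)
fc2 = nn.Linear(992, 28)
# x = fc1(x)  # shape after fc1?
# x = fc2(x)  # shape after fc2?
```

Input: (1, 448) -> after fc1: (1, 992) -> Output: (1, 28)

Answer: (1, 28)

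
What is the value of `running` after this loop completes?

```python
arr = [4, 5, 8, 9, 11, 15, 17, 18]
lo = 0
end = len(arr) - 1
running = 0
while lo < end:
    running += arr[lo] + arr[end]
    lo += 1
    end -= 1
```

Sum of pairs from ends
`running` takes the values: 0 → 22 → 44 → 67 → 87

Answer: 87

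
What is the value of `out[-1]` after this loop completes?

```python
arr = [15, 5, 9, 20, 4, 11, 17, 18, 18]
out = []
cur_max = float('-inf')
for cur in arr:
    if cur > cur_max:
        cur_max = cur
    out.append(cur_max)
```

Running max ends at 20
`out` takes the values: [] → [15] → [15, 15] → [15, 15, 15] → [15, 15, 15, 20] → [15, 15, 15, 20, 20] → [15, 15, 15, 20, 20, 20] → [15, 15, 15, 20, 20, 20, 20] → [15, 15, 15, 20, 20, 20, 20, 20] → [15, 15, 15, 20, 20, 20, 20, 20, 20]
So `out[-1]` = 20

Answer: 20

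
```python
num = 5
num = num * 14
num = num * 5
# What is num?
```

Trace:
`num = 5` → num = 5
`num = num * 14` → num = 70
`num = num * 5` → num = 350
So num = 350

Answer: 350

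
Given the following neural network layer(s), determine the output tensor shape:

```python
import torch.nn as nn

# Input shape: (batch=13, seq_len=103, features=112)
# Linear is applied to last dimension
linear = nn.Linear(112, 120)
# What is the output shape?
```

Input: (13, 103, 112) -> Output: (13, 103, 120)

Answer: (13, 103, 120)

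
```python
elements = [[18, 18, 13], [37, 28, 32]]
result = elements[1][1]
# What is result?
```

Trace:
`elements = [[18, 18, 13], [37, 28, 32]]` → elements = [[18, 18, 13], [37, 28, 32]]
`result = elements[1][1]` → result = 28
So result = 28

Answer: 28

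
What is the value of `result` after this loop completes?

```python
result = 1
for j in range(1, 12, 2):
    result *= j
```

Product of 1, 3, 5, ... up to 11
`result` takes the values: 1 → 3 → 15 → 105 → 945 → 10395

Answer: 10395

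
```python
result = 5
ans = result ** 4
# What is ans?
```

Trace:
`result = 5` → result = 5
`ans = result ** 4` → ans = 625
So ans = 625

Answer: 625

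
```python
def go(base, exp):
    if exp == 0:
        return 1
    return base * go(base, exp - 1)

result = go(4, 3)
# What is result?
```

go(4, 3) = 4 * 4 * 4 = 64

Answer: 64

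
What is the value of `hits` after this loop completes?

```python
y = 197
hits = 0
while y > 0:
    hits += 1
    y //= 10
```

Count digits by repeated division by 10
`hits` takes the values: 0 → 1 → 2 → 3

Answer: 3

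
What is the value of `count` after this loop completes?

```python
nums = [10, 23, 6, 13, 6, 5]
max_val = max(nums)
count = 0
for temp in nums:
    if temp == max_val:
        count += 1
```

Count of max value 23 in [10, 23, 6, 13, 6, 5]
`count` takes the values: 0 → 1

Answer: 1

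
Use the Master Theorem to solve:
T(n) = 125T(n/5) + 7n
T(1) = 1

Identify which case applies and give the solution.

a=125, b=5, f(n)=7n. log_5(125) = 3. Since c=1 < 3, Case 1 applies: T(n) = Θ(n^log_b(a)) = O(n^3).

Answer: O(n^3) - Case 1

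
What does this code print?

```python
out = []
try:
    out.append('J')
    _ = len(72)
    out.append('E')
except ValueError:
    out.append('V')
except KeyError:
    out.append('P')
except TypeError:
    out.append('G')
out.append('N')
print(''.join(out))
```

Execution trace: 'J' (try body) → 'G' (except TypeError) → 'N' (after the try/except). Output: JGN

Answer: JGN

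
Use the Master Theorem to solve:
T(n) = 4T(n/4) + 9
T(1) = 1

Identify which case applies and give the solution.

a=4, b=4, f(n)=9. log_4(4) = 1. Since c=0 < 1, Case 1 applies: T(n) = Θ(n^log_b(a)) = O(n).

Answer: O(n) - Case 1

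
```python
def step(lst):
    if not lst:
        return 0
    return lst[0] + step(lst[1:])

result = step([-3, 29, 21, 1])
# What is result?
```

(-3) + 29 + 21 + 1 + 0 = 48

Answer: 48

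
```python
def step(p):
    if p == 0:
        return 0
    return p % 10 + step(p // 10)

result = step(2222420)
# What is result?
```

Sum of digits of 2222420: 0 + 2 + 4 + 2 + 2 + 2 + 2 = 14

Answer: 14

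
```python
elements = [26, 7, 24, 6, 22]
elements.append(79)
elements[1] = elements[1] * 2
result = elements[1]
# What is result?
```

Trace:
`elements = [26, 7, 24, 6, 22]` → elements = [26, 7, 24, 6, 22]
`elements.append(79)` → elements = [26, 7, 24, 6, 22, 79]
`elements[1] = elements[1] * 2` → elements = [26, 14, 24, 6, 22, 79]
`result = elements[1]` → result = 14
So result = 14

Answer: 14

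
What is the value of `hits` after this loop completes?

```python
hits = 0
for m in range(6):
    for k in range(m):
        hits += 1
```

Triangle number: 0+1+2+...+5
`hits` takes the values: 0 → 1 → 2 → 3 → 4 → 5 → 6 → 7 → 8 → 9 → 10 → 11 → 12 → 13 → 14 → 15

Answer: 15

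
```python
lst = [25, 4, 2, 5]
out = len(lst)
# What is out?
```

Trace:
`lst = [25, 4, 2, 5]` → lst = [25, 4, 2, 5]
`out = len(lst)` → out = 4
So out = 4

Answer: 4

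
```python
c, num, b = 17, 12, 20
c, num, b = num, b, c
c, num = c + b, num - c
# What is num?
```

Trace:
`c, num, b = 17, 12, 20` → c = 17; num = 12; b = 20
`c, num, b = num, b, c` → c = 12; num = 20; b = 17
`c, num = c + b, num - c` → c = 29; num = 8
So num = 8

Answer: 8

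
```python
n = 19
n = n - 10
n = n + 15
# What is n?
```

Trace:
`n = 19` → n = 19
`n = n - 10` → n = 9
`n = n + 15` → n = 24
So n = 24

Answer: 24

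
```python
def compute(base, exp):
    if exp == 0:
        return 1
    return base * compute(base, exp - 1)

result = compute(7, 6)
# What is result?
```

compute(7, 6) = 7 * 7 * 7 * 7 * 7 * 7 = 117649

Answer: 117649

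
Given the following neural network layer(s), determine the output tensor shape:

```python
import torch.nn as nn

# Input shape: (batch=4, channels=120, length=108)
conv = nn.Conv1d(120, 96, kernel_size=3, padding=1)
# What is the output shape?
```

Input: (4, 120, 108) -> Output: (4, 96, 108)

Answer: (4, 96, 108)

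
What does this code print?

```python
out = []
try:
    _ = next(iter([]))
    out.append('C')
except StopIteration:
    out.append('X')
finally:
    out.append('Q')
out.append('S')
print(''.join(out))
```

Execution trace: 'X' (except StopIteration) → 'Q' (finally) → 'S' (after the try/except). Output: XQS

Answer: XQS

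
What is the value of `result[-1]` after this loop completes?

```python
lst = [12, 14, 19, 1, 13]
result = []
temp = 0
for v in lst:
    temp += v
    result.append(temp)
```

Cumulative sum ends at 59
`result` takes the values: [] → [12] → [12, 26] → [12, 26, 45] → [12, 26, 45, 46] → [12, 26, 45, 46, 59]
So `result[-1]` = 59

Answer: 59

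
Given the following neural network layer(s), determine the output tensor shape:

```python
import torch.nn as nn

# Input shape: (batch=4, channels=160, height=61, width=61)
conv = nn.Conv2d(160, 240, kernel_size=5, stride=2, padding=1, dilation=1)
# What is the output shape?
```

Input: (4, 160, 61, 61) -> Output: (4, 240, 30, 30)

Answer: (4, 240, 30, 30)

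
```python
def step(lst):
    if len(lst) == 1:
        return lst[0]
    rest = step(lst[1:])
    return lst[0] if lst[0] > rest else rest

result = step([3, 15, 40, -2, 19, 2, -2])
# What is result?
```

Recursive max over [3, 15, 40, -2, 19, 2, -2] = 40

Answer: 40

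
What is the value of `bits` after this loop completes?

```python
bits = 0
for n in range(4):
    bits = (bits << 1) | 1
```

Build 4 consecutive 1-bits: 0b1111
`bits` takes the values: 0 → 1 → 3 → 7 → 15

Answer: 15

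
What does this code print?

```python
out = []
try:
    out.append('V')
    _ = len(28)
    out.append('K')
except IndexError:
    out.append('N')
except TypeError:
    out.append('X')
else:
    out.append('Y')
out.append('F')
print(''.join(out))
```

Execution trace: 'V' (try body) → 'X' (except TypeError) → 'F' (after the try/except). Output: VXF

Answer: VXF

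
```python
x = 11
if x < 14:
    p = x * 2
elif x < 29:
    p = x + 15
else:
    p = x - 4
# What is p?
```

Trace:
`x = 11` → x = 11
`if x < 14: ...` → x < 14 is True → p = 22
So p = 22

Answer: 22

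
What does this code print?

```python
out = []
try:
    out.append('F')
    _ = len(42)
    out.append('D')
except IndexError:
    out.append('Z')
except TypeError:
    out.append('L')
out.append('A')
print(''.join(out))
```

Execution trace: 'F' (try body) → 'L' (except TypeError) → 'A' (after the try/except). Output: FLA

Answer: FLA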